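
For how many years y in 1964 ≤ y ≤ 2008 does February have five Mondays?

1

February has 28 days (29 in leap years); it has five Mondays when Monday falls among the first (month-length − 28) days — i.e. when February 1 is Monday in a leap year (never in a common year).
February 1 by year: 1964:Sat 1965:Mon 1966:Tue 1967:Wed 1968:Thu 1969:Sat 1970:Sun 1971:Mon 1972:Tue 1973:Thu 1974:Fri 1975:Sat 1976:Sun 1977:Tue 1978:Wed …(15 more)… 1994:Tue 1995:Wed 1996:Thu 1997:Sat 1998:Sun 1999:Mon 2000:Tue 2001:Thu 2002:Fri 2003:Sat 2004:Sun 2005:Tue 2006:Wed 2007:Thu 2008:Fri
Years with five Mondays: 1988 → 1.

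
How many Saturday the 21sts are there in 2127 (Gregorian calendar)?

Check the 21st of each month of 2127: Jan 21: Tue, Feb 21: Fri, Mar 21: Fri, Apr 21: Mon, May 21: Wed, Jun 21: Sat, Jul 21: Mon, Aug 21: Thu, Sep 21: Sun, Oct 21: Tue, Nov 21: Fri, Dec 21: Sun.
Saturday occurs in June — 1 month.

1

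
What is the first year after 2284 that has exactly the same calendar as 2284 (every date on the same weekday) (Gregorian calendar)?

2324

Two years share a calendar iff Jan 1 falls on the same weekday and both are leap or both are common. 2284: Jan 1 is Tuesday, leap year.
2285: Jan 1 Thursday, common
2286: Jan 1 Friday, common
2287: Jan 1 Saturday, common
2288: Jan 1 Sunday, leap
2289: Jan 1 Tuesday, common
2290: Jan 1 Wednesday, common
2291: Jan 1 Thursday, common
2292: Jan 1 Friday, leap
2293: Jan 1 Sunday, common
2294: Jan 1 Monday, common
2295: Jan 1 Tuesday, common
2296: Jan 1 Wednesday, leap
2297: Jan 1 Friday, common
2298: Jan 1 Saturday, common
2299: Jan 1 Sunday, common
2300: Jan 1 Monday, common
2301: Jan 1 Tuesday, common
2302: Jan 1 Wednesday, common
2303: Jan 1 Thursday, common
2304: Jan 1 Friday, leap
2305: Jan 1 Sunday, common
2306: Jan 1 Monday, common
2307: Jan 1 Tuesday, common
2308: Jan 1 Wednesday, leap
2309: Jan 1 Friday, common
2310: Jan 1 Saturday, common
2311: Jan 1 Sunday, common
2312: Jan 1 Monday, leap
2313: Jan 1 Wednesday, common
2314: Jan 1 Thursday, common
2315: Jan 1 Friday, common
2316: Jan 1 Saturday, leap
2317: Jan 1 Monday, common
2318: Jan 1 Tuesday, common
2319: Jan 1 Wednesday, common
2320: Jan 1 Thursday, leap
2321: Jan 1 Saturday, common
2322: Jan 1 Sunday, common
2323: Jan 1 Monday, common
2324: Jan 1 Tuesday, leap
2324 matches on both conditions.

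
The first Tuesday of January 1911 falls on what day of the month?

January 1, 1911 is a Sunday, so the first Tuesday is the 3rd.
The first Tuesday is 3 + 0 = 3.

3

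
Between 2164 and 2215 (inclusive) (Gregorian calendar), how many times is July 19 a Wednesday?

Track July 19's weekday year by year (advancing +1, or +2 across a Feb 29):
  2164: Thu  2165: Fri (+1)  2166: Sat (+1)  2167: Sun (+1)  2168: Tue (+2)
  2169: Wed (+1) ✓  2170: Thu (+1)  2171: Fri (+1)  2172: Sun (+2)  2173: Mon (+1)
  2174: Tue (+1)  2175: Wed (+1) ✓  2176: Fri (+2)  2177: Sat (+1)  … (24 more years) …
  2202: Mon (+1)  2203: Tue (+1)  2204: Thu (+2)  2205: Fri (+1)  2206: Sat (+1)
  2207: Sun (+1)  2208: Tue (+2)  2209: Wed (+1) ✓  2210: Thu (+1)  2211: Fri (+1)
  2212: Sun (+2)  2213: Mon (+1)  2214: Tue (+1)  2215: Wed (+1) ✓
Wednesday years: 2169, 2175, 2180, 2186, 2197, 2209, 2215 — 7 in total.

7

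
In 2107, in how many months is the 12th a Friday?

1

Check the 12th of each month of 2107: Jan 12: Wed, Feb 12: Sat, Mar 12: Sat, Apr 12: Tue, May 12: Thu, Jun 12: Sun, Jul 12: Tue, Aug 12: Fri, Sep 12: Mon, Oct 12: Wed, Nov 12: Sat, Dec 12: Mon.
Friday occurs in August — 1 month.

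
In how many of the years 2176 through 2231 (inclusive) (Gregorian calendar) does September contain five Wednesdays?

16

September has 30 days; it has five Wednesdays when Wednesday falls among the first (month-length − 28) days — i.e. when September 1 is one of Wednesday/Tuesday.
September 1 by year: 2176:Sun 2177:Mon 2178:Tue✓ 2179:Wed✓ 2180:Fri 2181:Sat 2182:Sun 2183:Mon 2184:Wed✓ 2185:Thu 2186:Fri 2187:Sat 2188:Mon 2189:Tue✓ 2190:Wed✓ …(26 more)… 2217:Mon 2218:Tue✓ 2219:Wed✓ 2220:Fri 2221:Sat 2222:Sun 2223:Mon 2224:Wed✓ 2225:Thu 2226:Fri 2227:Sat 2228:Mon 2229:Tue✓ 2230:Wed✓ 2231:Thu
Years with five Wednesdays: 2178, 2179, 2184, 2189, 2190, 2195, 2201, 2202, 2207, 2212, 2213, 2218, 2219, 2224, 2229, 2230 → 16.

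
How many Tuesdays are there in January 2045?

5

January 2045 has 31 days and begins on Sunday.
The first Tuesday is January 3.
Tuesdays fall on 3, 10, 17, 24, 31 — that's 5.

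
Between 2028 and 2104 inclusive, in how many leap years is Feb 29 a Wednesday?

Leap years in 2028–2104: 19 of them.
Feb 29 weekday advances by 5 (mod 7) from one leap year to the next four years later (or differs when a century non-leap intervenes).
Leap-day weekdays: 2028:Tue 2032:Sun 2036:Fri 2040:Wed✓ 2044:Mon 2048:Sat 2052:Thu 2056:Tue 2060:Sun 2064:Fri 2068:Wed✓ 2072:Mon 2076:Sat 2080:Thu 2084:Tue 2088:Sun 2092:Fri 2096:Wed✓ 2104:Fri
Wednesday: 2040, 2068, 2096 → 3.

3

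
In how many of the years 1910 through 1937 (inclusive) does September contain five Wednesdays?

September has 30 days; it has five Wednesdays when Wednesday falls among the first (month-length − 28) days — i.e. when September 1 is one of Wednesday/Tuesday.
September 1 by year: 1910:Thu 1911:Fri 1912:Sun 1913:Mon 1914:Tue✓ 1915:Wed✓ 1916:Fri 1917:Sat 1918:Sun 1919:Mon 1920:Wed✓ 1921:Thu 1922:Fri 1923:Sat 1924:Mon 1925:Tue✓ 1926:Wed✓ 1927:Thu 1928:Sat 1929:Sun 1930:Mon 1931:Tue✓ 1932:Thu 1933:Fri 1934:Sat 1935:Sun 1936:Tue✓ 1937:Wed✓
Years with five Wednesdays: 1914, 1915, 1920, 1925, 1926, 1931, 1936, 1937 → 8.

8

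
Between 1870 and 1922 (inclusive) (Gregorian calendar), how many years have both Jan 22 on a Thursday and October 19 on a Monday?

5

Check each year's weekday for Jan 22 and October 19:
  1870: Sat/Wed  1871: Sun/Thu  1872: Mon/Sat  1873: Wed/Sun  1874: Thu/Mon ✓  1875: Fri/Tue  1876: Sat/Thu  1877: Mon/Fri  1878: Tue/Sat  1879: Wed/Sun  1880: Thu/Tue  1881: Sat/Wed  1882: Sun/Thu  1883: Mon/Fri  …(25 more)…  1909: Fri/Tue  1910: Sat/Wed  1911: Sun/Thu  1912: Mon/Sat  1913: Wed/Sun  1914: Thu/Mon ✓  1915: Fri/Tue  1916: Sat/Thu  1917: Mon/Fri  1918: Tue/Sat  1919: Wed/Sun  1920: Thu/Tue  1921: Sat/Wed  1922: Sun/Thu
Both conditions hold in: 1874, 1885, 1891, 1903, 1914 — 5.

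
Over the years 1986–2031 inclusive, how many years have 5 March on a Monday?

6

Track 5 March's weekday year by year (advancing +1, or +2 across a Feb 29):
  1986: Wed  1987: Thu (+1)  1988: Sat (+2)  1989: Sun (+1)  1990: Mon (+1) ✓
  1991: Tue (+1)  1992: Thu (+2)  1993: Fri (+1)  1994: Sat (+1)  1995: Sun (+1)
  1996: Tue (+2)  1997: Wed (+1)  1998: Thu (+1)  1999: Fri (+1)  … (18 more years) …
  2018: Mon (+1) ✓  2019: Tue (+1)  2020: Thu (+2)  2021: Fri (+1)  2022: Sat (+1)
  2023: Sun (+1)  2024: Tue (+2)  2025: Wed (+1)  2026: Thu (+1)  2027: Fri (+1)
  2028: Sun (+2)  2029: Mon (+1) ✓  2030: Tue (+1)  2031: Wed (+1)
Monday years: 1990, 2001, 2007, 2012, 2018, 2029 — 6 in total.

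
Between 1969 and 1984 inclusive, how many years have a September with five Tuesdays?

September has 30 days; it has five Tuesdays when Tuesday falls among the first (month-length − 28) days — i.e. when September 1 is one of Tuesday/Monday.
September 1 by year: 1969:Mon✓ 1970:Tue✓ 1971:Wed 1972:Fri 1973:Sat 1974:Sun 1975:Mon✓ 1976:Wed 1977:Thu 1978:Fri 1979:Sat 1980:Mon✓ 1981:Tue✓ 1982:Wed 1983:Thu 1984:Sat
Years with five Tuesdays: 1969, 1970, 1975, 1980, 1981 → 5.

5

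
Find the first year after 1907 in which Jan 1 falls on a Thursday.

Jan 1 advances by 2 weekdays after a leap year and by 1 after a common year.
1907: Jan 1 is Tuesday.
1908: Wednesday (leap)
1909: Friday
1910: Saturday
1911: Sunday
1912: Monday (leap)
1913: Wednesday
1914: Thursday
1914 begins on a Thursday

1914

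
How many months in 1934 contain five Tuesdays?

A month of length L has five Tuesdays iff its first Tuesday is on day ≤ L−28 (so day 1–3 in a 31-day month, 1–2 in a 30-day month, day 1 in a leap February).
Checking each month of 1934: Jan starts Mon (31d) ✓; Feb starts Thu (28d); Mar starts Thu (31d); Apr starts Sun (30d); May starts Tue (31d) ✓; Jun starts Fri (30d); Jul starts Sun (31d) ✓; Aug starts Wed (31d); Sep starts Sat (30d); Oct starts Mon (31d) ✓; Nov starts Thu (30d); Dec starts Sat (31d).
Five-Tuesday months: January, May, July, October → 4.

4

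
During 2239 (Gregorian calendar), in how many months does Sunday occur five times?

A month of length L has five Sundays iff its first Sunday is on day ≤ L−28 (so day 1–3 in a 31-day month, 1–2 in a 30-day month, day 1 in a leap February).
Checking each month of 2239: Jan starts Tue (31d); Feb starts Fri (28d); Mar starts Fri (31d) ✓; Apr starts Mon (30d); May starts Wed (31d); Jun starts Sat (30d) ✓; Jul starts Mon (31d); Aug starts Thu (31d); Sep starts Sun (30d) ✓; Oct starts Tue (31d); Nov starts Fri (30d); Dec starts Sun (31d) ✓.
Five-Sunday months: March, June, September, December → 4.

4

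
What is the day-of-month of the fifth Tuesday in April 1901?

April 1, 1901 is a Monday, so the first Tuesday is the 2nd.
The fifth Tuesday is 2 + 28 = 30.

30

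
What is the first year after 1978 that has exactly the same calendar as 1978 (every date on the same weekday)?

Two years share a calendar iff Jan 1 falls on the same weekday and both are leap or both are common. 1978: Jan 1 is Sunday, common year.
1979: Jan 1 Monday, common
1980: Jan 1 Tuesday, leap
1981: Jan 1 Thursday, common
1982: Jan 1 Friday, common
1983: Jan 1 Saturday, common
1984: Jan 1 Sunday, leap
1985: Jan 1 Tuesday, common
1986: Jan 1 Wednesday, common
1987: Jan 1 Thursday, common
1988: Jan 1 Friday, leap
1989: Jan 1 Sunday, common
1989 matches on both conditions.

1989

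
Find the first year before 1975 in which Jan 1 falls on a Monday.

Jan 1 advances by 2 weekdays after a leap year and by 1 after a common year.
1975: Jan 1 is Wednesday.
1974: Tuesday
1973: Monday
1973 begins on a Monday

1973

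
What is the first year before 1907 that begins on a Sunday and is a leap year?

Jan 1 advances by 2 weekdays after a leap year and by 1 after a common year.
1907: Jan 1 is Tuesday.
1906: Monday
1905: Sunday
1904: Friday (leap)
1903: Thursday
1902: Wednesday
1901: Tuesday
1900: Monday
1899: Sunday
1898: Saturday
1897: Friday
1896: Wednesday (leap)
1895: Tuesday
1894: Monday
1893: Sunday
1892: Friday (leap)
1891: Thursday
1890: Wednesday
1889: Tuesday
1888: Sunday (leap)
1888 begins on a Sunday and is a leap year.

1888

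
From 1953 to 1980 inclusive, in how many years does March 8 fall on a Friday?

Track March 8's weekday year by year (advancing +1, or +2 across a Feb 29):
  1953: Sun  1954: Mon (+1)  1955: Tue (+1)  1956: Thu (+2)  1957: Fri (+1) ✓
  1958: Sat (+1)  1959: Sun (+1)  1960: Tue (+2)  1961: Wed (+1)  1962: Thu (+1)
  1963: Fri (+1) ✓  1964: Sun (+2)  1965: Mon (+1)  1966: Tue (+1)  1967: Wed (+1)
  1968: Fri (+2) ✓  1969: Sat (+1)  1970: Sun (+1)  1971: Mon (+1)  1972: Wed (+2)
  1973: Thu (+1)  1974: Fri (+1) ✓  1975: Sat (+1)  1976: Mon (+2)  1977: Tue (+1)
  1978: Wed (+1)  1979: Thu (+1)  1980: Sat (+2)
Friday years: 1957, 1963, 1968, 1974 — 4 in total.

4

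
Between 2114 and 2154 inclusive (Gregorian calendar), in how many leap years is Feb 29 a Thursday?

Leap years in 2114–2154: 10 of them.
Feb 29 weekday advances by 5 (mod 7) from one leap year to the next four years later (or differs when a century non-leap intervenes).
Leap-day weekdays: 2116:Sat 2120:Thu✓ 2124:Tue 2128:Sun 2132:Fri 2136:Wed 2140:Mon 2144:Sat 2148:Thu✓ 2152:Tue
Thursday: 2120, 2148 → 2.

2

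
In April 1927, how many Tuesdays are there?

April 1927 has 30 days and begins on Friday.
The first Tuesday is April 5.
Tuesdays fall on 5, 12, 19, 26 — that's 4.

4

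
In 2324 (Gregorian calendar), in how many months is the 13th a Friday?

1

Check the 13th of each month of 2324: Jan 13: Sun, Feb 13: Wed, Mar 13: Thu, Apr 13: Sun, May 13: Tue, Jun 13: Fri, Jul 13: Sun, Aug 13: Wed, Sep 13: Sat, Oct 13: Mon, Nov 13: Thu, Dec 13: Sat.
Friday occurs in June — 1 month.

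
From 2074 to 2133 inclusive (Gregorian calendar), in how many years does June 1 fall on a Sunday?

Track June 1's weekday year by year (advancing +1, or +2 across a Feb 29):
  2074: Fri  2075: Sat (+1)  2076: Mon (+2)  2077: Tue (+1)  2078: Wed (+1)
  2079: Thu (+1)  2080: Sat (+2)  2081: Sun (+1) ✓  2082: Mon (+1)  2083: Tue (+1)
  2084: Thu (+2)  2085: Fri (+1)  2086: Sat (+1)  2087: Sun (+1) ✓  … (32 more years) …
  2120: Sat (+2)  2121: Sun (+1) ✓  2122: Mon (+1)  2123: Tue (+1)  2124: Thu (+2)
  2125: Fri (+1)  2126: Sat (+1)  2127: Sun (+1) ✓  2128: Tue (+2)  2129: Wed (+1)
  2130: Thu (+1)  2131: Fri (+1)  2132: Sun (+2) ✓  2133: Mon (+1)
Sunday years: 2081, 2087, 2092, 2098, 2104, 2110, 2121, 2127, 2132 — 9 in total.

9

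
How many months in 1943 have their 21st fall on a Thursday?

Check the 21st of each month of 1943: Jan 21: Thu, Feb 21: Sun, Mar 21: Sun, Apr 21: Wed, May 21: Fri, Jun 21: Mon, Jul 21: Wed, Aug 21: Sat, Sep 21: Tue, Oct 21: Thu, Nov 21: Sun, Dec 21: Tue.
Thursday occurs in January, October — 2 months.

2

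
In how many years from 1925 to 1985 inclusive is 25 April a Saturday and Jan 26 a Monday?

7

Check each year's weekday for 25 April and Jan 26:
  1925: Sat/Mon ✓  1926: Sun/Tue  1927: Mon/Wed  1928: Wed/Thu  1929: Thu/Sat  1930: Fri/Sun  1931: Sat/Mon ✓  1932: Mon/Tue  1933: Tue/Thu  1934: Wed/Fri  1935: Thu/Sat  1936: Sat/Sun  1937: Sun/Tue  1938: Mon/Wed  …(33 more)…  1972: Tue/Wed  1973: Wed/Fri  1974: Thu/Sat  1975: Fri/Sun  1976: Sun/Mon  1977: Mon/Wed  1978: Tue/Thu  1979: Wed/Fri  1980: Fri/Sat  1981: Sat/Mon ✓  1982: Sun/Tue  1983: Mon/Wed  1984: Wed/Thu  1985: Thu/Sat
Both conditions hold in: 1925, 1931, 1942, 1953, 1959, 1970, 1981 — 7.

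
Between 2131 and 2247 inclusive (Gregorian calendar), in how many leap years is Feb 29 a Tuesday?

3

Leap years in 2131–2247: 28 of them.
Feb 29 weekday advances by 5 (mod 7) from one leap year to the next four years later (or differs when a century non-leap intervenes).
Leap-day weekdays: 2132:Fri 2136:Wed 2140:Mon 2144:Sat 2148:Thu 2152:Tue✓ 2156:Sun 2160:Fri 2164:Wed 2168:Mon 2172:Sat 2176:Thu 2180:Tue✓ 2184:Sun 2188:Fri 2192:Wed 2196:Mon 2204:Wed 2208:Mon 2212:Sat 2216:Thu 2220:Tue✓ 2224:Sun 2228:Fri 2232:Wed 2236:Mon 2240:Sat 2244:Thu
Tuesday: 2152, 2180, 2220 → 3.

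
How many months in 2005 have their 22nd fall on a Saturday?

Check the 22nd of each month of 2005: Jan 22: Sat, Feb 22: Tue, Mar 22: Tue, Apr 22: Fri, May 22: Sun, Jun 22: Wed, Jul 22: Fri, Aug 22: Mon, Sep 22: Thu, Oct 22: Sat, Nov 22: Tue, Dec 22: Thu.
Saturday occurs in January, October — 2 months.

2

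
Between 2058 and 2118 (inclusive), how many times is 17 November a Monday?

Track 17 November's weekday year by year (advancing +1, or +2 across a Feb 29):
  2058: Sun  2059: Mon (+1) ✓  2060: Wed (+2)  2061: Thu (+1)  2062: Fri (+1)
  2063: Sat (+1)  2064: Mon (+2) ✓  2065: Tue (+1)  2066: Wed (+1)  2067: Thu (+1)
  2068: Sat (+2)  2069: Sun (+1)  2070: Mon (+1) ✓  2071: Tue (+1)  … (33 more years) …
  2105: Tue (+1)  2106: Wed (+1)  2107: Thu (+1)  2108: Sat (+2)  2109: Sun (+1)
  2110: Mon (+1) ✓  2111: Tue (+1)  2112: Thu (+2)  2113: Fri (+1)  2114: Sat (+1)
  2115: Sun (+1)  2116: Tue (+2)  2117: Wed (+1)  2118: Thu (+1)
Monday years: 2059, 2064, 2070, 2081, 2087, 2092, 2098, 2104, 2110 — 9 in total.

9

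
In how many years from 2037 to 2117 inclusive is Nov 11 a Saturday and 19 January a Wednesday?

Check each year's weekday for Nov 11 and 19 January:
  2037: Wed/Mon  2038: Thu/Tue  2039: Fri/Wed  2040: Sun/Thu  2041: Mon/Sat  2042: Tue/Sun  2043: Wed/Mon  2044: Fri/Tue  2045: Sat/Thu  2046: Sun/Fri  2047: Mon/Sat  2048: Wed/Sun  2049: Thu/Tue  2050: Fri/Wed  …(53 more)…  2104: Tue/Sat  2105: Wed/Mon  2106: Thu/Tue  2107: Fri/Wed  2108: Sun/Thu  2109: Mon/Sat  2110: Tue/Sun  2111: Wed/Mon  2112: Fri/Tue  2113: Sat/Thu  2114: Sun/Fri  2115: Mon/Sat  2116: Wed/Sun  2117: Thu/Tue
Both conditions hold in: 2056, 2084 — 2.

2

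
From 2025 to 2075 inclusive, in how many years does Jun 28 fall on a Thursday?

8

Track Jun 28's weekday year by year (advancing +1, or +2 across a Feb 29):
  2025: Sat  2026: Sun (+1)  2027: Mon (+1)  2028: Wed (+2)  2029: Thu (+1) ✓
  2030: Fri (+1)  2031: Sat (+1)  2032: Mon (+2)  2033: Tue (+1)  2034: Wed (+1)
  2035: Thu (+1) ✓  2036: Sat (+2)  2037: Sun (+1)  2038: Mon (+1)  … (23 more years) …
  2062: Wed (+1)  2063: Thu (+1) ✓  2064: Sat (+2)  2065: Sun (+1)  2066: Mon (+1)
  2067: Tue (+1)  2068: Thu (+2) ✓  2069: Fri (+1)  2070: Sat (+1)  2071: Sun (+1)
  2072: Tue (+2)  2073: Wed (+1)  2074: Thu (+1) ✓  2075: Fri (+1)
Thursday years: 2029, 2035, 2040, 2046, 2057, 2063, 2068, 2074 — 8 in total.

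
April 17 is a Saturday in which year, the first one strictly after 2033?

From one year to the next, a fixed date's weekday advances by 1, or by 2 when a Feb 29 lies between the two dates.
2033: April 17 is Sunday.
2034: Monday (+1)
2035: Tuesday (+1)
2036: Thursday (+2)
2037: Friday (+1)
2038: Saturday (+1)
April 17 falls on a Saturday in 2038.

2038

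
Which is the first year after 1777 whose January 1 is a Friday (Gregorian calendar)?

1779

Jan 1 advances by 2 weekdays after a leap year and by 1 after a common year.
1777: Jan 1 is Wednesday.
1778: Thursday
1779: Friday
1779 begins on a Friday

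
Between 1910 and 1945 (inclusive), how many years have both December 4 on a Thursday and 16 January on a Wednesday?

Check each year's weekday for December 4 and 16 January:
  1910: Sun/Sun  1911: Mon/Mon  1912: Wed/Tue  1913: Thu/Thu  1914: Fri/Fri  1915: Sat/Sat  1916: Mon/Sun  1917: Tue/Tue  1918: Wed/Wed  1919: Thu/Thu  1920: Sat/Fri  1921: Sun/Sun  1922: Mon/Mon  1923: Tue/Tue  …(8 more)…  1932: Sun/Sat  1933: Mon/Mon  1934: Tue/Tue  1935: Wed/Wed  1936: Fri/Thu  1937: Sat/Sat  1938: Sun/Sun  1939: Mon/Mon  1940: Wed/Tue  1941: Thu/Thu  1942: Fri/Fri  1943: Sat/Sat  1944: Mon/Sun  1945: Tue/Tue
Both conditions hold in: 1924 — 1.

1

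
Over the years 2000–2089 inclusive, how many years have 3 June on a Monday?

Track 3 June's weekday year by year (advancing +1, or +2 across a Feb 29):
  2000: Sat  2001: Sun (+1)  2002: Mon (+1) ✓  2003: Tue (+1)  2004: Thu (+2)
  2005: Fri (+1)  2006: Sat (+1)  2007: Sun (+1)  2008: Tue (+2)  2009: Wed (+1)
  2010: Thu (+1)  2011: Fri (+1)  2012: Sun (+2)  2013: Mon (+1) ✓  … (62 more years) …
  2076: Wed (+2)  2077: Thu (+1)  2078: Fri (+1)  2079: Sat (+1)  2080: Mon (+2) ✓
  2081: Tue (+1)  2082: Wed (+1)  2083: Thu (+1)  2084: Sat (+2)  2085: Sun (+1)
  2086: Mon (+1) ✓  2087: Tue (+1)  2088: Thu (+2)  2089: Fri (+1)
Monday years: 2002, 2013, 2019, 2024, 2030, 2041, 2047, 2052, 2058, 2069, 2075, 2080, 2086 — 13 in total.

13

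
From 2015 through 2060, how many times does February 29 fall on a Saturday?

2

Leap years in 2015–2060: 12 of them.
Feb 29 weekday advances by 5 (mod 7) from one leap year to the next four years later (or differs when a century non-leap intervenes).
Leap-day weekdays: 2016:Mon 2020:Sat✓ 2024:Thu 2028:Tue 2032:Sun 2036:Fri 2040:Wed 2044:Mon 2048:Sat✓ 2052:Thu 2056:Tue 2060:Sun
Saturday: 2020, 2048 → 2.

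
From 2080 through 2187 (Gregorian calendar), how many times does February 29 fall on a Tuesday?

Leap years in 2080–2187: 26 of them.
Feb 29 weekday advances by 5 (mod 7) from one leap year to the next four years later (or differs when a century non-leap intervenes).
Leap-day weekdays: 2080:Thu 2084:Tue✓ 2088:Sun 2092:Fri 2096:Wed 2104:Fri 2108:Wed 2112:Mon 2116:Sat 2120:Thu 2124:Tue✓ 2128:Sun 2132:Fri 2136:Wed 2140:Mon 2144:Sat 2148:Thu 2152:Tue✓ 2156:Sun 2160:Fri 2164:Wed 2168:Mon 2172:Sat 2176:Thu 2180:Tue✓ 2184:Sun
Tuesday: 2084, 2124, 2152, 2180 → 4.

4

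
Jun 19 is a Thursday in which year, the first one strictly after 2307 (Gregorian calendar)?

From one year to the next, a fixed date's weekday advances by 1, or by 2 when a Feb 29 lies between the two dates.
2307: June 19 is Wednesday.
2308: Friday (+2)
2309: Saturday (+1)
2310: Sunday (+1)
2311: Monday (+1)
2312: Wednesday (+2)
2313: Thursday (+1)
Jun 19 falls on a Thursday in 2313.

2313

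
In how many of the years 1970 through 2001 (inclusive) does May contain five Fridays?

May has 31 days; it has five Fridays when Friday falls among the first (month-length − 28) days — i.e. when May 1 is one of Friday/Thursday/Wednesday.
May 1 by year: 1970:Fri✓ 1971:Sat 1972:Mon 1973:Tue 1974:Wed✓ 1975:Thu✓ 1976:Sat 1977:Sun 1978:Mon 1979:Tue 1980:Thu✓ 1981:Fri✓ 1982:Sat 1983:Sun 1984:Tue 1985:Wed✓ 1986:Thu✓ 1987:Fri✓ 1988:Sun 1989:Mon 1990:Tue 1991:Wed✓ 1992:Fri✓ 1993:Sat 1994:Sun 1995:Mon 1996:Wed✓ 1997:Thu✓ 1998:Fri✓ 1999:Sat 2000:Mon 2001:Tue
Years with five Fridays: 1970, 1974, 1975, 1980, 1981, 1985, 1986, 1987, 1991, 1992, 1996, 1997, 1998 → 13.

13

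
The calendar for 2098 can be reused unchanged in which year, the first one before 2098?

Two years share a calendar iff Jan 1 falls on the same weekday and both are leap or both are common. 2098: Jan 1 is Wednesday, common year.
2097: Jan 1 Tuesday, common
2096: Jan 1 Sunday, leap
2095: Jan 1 Saturday, common
2094: Jan 1 Friday, common
2093: Jan 1 Thursday, common
2092: Jan 1 Tuesday, leap
2091: Jan 1 Monday, common
2090: Jan 1 Sunday, common
2089: Jan 1 Saturday, common
2088: Jan 1 Thursday, leap
2087: Jan 1 Wednesday, common
2087 matches on both conditions.

2087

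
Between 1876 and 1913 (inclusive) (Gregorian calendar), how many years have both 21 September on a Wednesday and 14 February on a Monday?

4

Check each year's weekday for 21 September and 14 February:
  1876: Thu/Mon  1877: Fri/Wed  1878: Sat/Thu  1879: Sun/Fri  1880: Tue/Sat  1881: Wed/Mon ✓  1882: Thu/Tue  1883: Fri/Wed  1884: Sun/Thu  1885: Mon/Sat  1886: Tue/Sun  1887: Wed/Mon ✓  1888: Fri/Tue  1889: Sat/Thu  …(10 more)…  1900: Fri/Wed  1901: Sat/Thu  1902: Sun/Fri  1903: Mon/Sat  1904: Wed/Sun  1905: Thu/Tue  1906: Fri/Wed  1907: Sat/Thu  1908: Mon/Fri  1909: Tue/Sun  1910: Wed/Mon ✓  1911: Thu/Tue  1912: Sat/Wed  1913: Sun/Fri
Both conditions hold in: 1881, 1887, 1898, 1910 — 4.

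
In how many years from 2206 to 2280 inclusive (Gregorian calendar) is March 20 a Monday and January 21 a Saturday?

8

Check each year's weekday for March 20 and January 21:
  2206: Thu/Tue  2207: Fri/Wed  2208: Sun/Thu  2209: Mon/Sat ✓  2210: Tue/Sun  2211: Wed/Mon  2212: Fri/Tue  2213: Sat/Thu  2214: Sun/Fri  2215: Mon/Sat ✓  2216: Wed/Sun  2217: Thu/Tue  2218: Fri/Wed  2219: Sat/Thu  …(47 more)…  2267: Wed/Mon  2268: Fri/Tue  2269: Sat/Thu  2270: Sun/Fri  2271: Mon/Sat ✓  2272: Wed/Sun  2273: Thu/Tue  2274: Fri/Wed  2275: Sat/Thu  2276: Mon/Fri  2277: Tue/Sun  2278: Wed/Mon  2279: Thu/Tue  2280: Sat/Wed
Both conditions hold in: 2209, 2215, 2226, 2237, 2243, 2254, 2265, 2271 — 8.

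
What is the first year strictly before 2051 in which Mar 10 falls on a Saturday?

2046

From one year to the next, a fixed date's weekday advances by 1, or by 2 when a Feb 29 lies between the two dates.
2051: March 10 is Friday.
2050: Thursday (−1)
2049: Wednesday (−1)
2048: Tuesday (−1)
2047: Sunday (−2)
2046: Saturday (−1)
Mar 10 falls on a Saturday in 2046.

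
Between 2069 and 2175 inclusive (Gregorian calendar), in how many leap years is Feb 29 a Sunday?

3

Leap years in 2069–2175: 25 of them.
Feb 29 weekday advances by 5 (mod 7) from one leap year to the next four years later (or differs when a century non-leap intervenes).
Leap-day weekdays: 2072:Mon 2076:Sat 2080:Thu 2084:Tue 2088:Sun✓ 2092:Fri 2096:Wed 2104:Fri 2108:Wed 2112:Mon 2116:Sat 2120:Thu 2124:Tue 2128:Sun✓ 2132:Fri 2136:Wed 2140:Mon 2144:Sat 2148:Thu 2152:Tue 2156:Sun✓ 2160:Fri 2164:Wed 2168:Mon 2172:Sat
Sunday: 2088, 2128, 2156 → 3.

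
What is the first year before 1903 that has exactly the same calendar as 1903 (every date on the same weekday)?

1891

Two years share a calendar iff Jan 1 falls on the same weekday and both are leap or both are common. 1903: Jan 1 is Thursday, common year.
1902: Jan 1 Wednesday, common
1901: Jan 1 Tuesday, common
1900: Jan 1 Monday, common
1899: Jan 1 Sunday, common
1898: Jan 1 Saturday, common
1897: Jan 1 Friday, common
1896: Jan 1 Wednesday, leap
1895: Jan 1 Tuesday, common
1894: Jan 1 Monday, common
1893: Jan 1 Sunday, common
1892: Jan 1 Friday, leap
1891: Jan 1 Thursday, common
1891 matches on both conditions.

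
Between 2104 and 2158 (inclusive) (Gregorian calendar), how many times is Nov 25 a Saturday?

Track Nov 25's weekday year by year (advancing +1, or +2 across a Feb 29):
  2104: Tue  2105: Wed (+1)  2106: Thu (+1)  2107: Fri (+1)  2108: Sun (+2)
  2109: Mon (+1)  2110: Tue (+1)  2111: Wed (+1)  2112: Fri (+2)  2113: Sat (+1) ✓
  2114: Sun (+1)  2115: Mon (+1)  2116: Wed (+2)  2117: Thu (+1)  … (27 more years) …
  2145: Thu (+1)  2146: Fri (+1)  2147: Sat (+1) ✓  2148: Mon (+2)  2149: Tue (+1)
  2150: Wed (+1)  2151: Thu (+1)  2152: Sat (+2) ✓  2153: Sun (+1)  2154: Mon (+1)
  2155: Tue (+1)  2156: Thu (+2)  2157: Fri (+1)  2158: Sat (+1) ✓
Saturday years: 2113, 2119, 2124, 2130, 2141, 2147, 2152, 2158 — 8 in total.

8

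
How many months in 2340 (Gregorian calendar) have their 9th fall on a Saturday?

2

Check the 9th of each month of 2340: Jan 9: Tue, Feb 9: Fri, Mar 9: Sat, Apr 9: Tue, May 9: Thu, Jun 9: Sun, Jul 9: Tue, Aug 9: Fri, Sep 9: Mon, Oct 9: Wed, Nov 9: Sat, Dec 9: Mon.
Saturday occurs in March, November — 2 months.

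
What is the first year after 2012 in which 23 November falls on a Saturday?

2013

From one year to the next, a fixed date's weekday advances by 1, or by 2 when a Feb 29 lies between the two dates.
2012: November 23 is Friday.
2013: Saturday (+1)
23 November falls on a Saturday in 2013.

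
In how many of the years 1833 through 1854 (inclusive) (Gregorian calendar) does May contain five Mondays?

10

May has 31 days; it has five Mondays when Monday falls among the first (month-length − 28) days — i.e. when May 1 is one of Monday/Sunday/Saturday.
May 1 by year: 1833:Wed 1834:Thu 1835:Fri 1836:Sun✓ 1837:Mon✓ 1838:Tue 1839:Wed 1840:Fri 1841:Sat✓ 1842:Sun✓ 1843:Mon✓ 1844:Wed 1845:Thu 1846:Fri 1847:Sat✓ 1848:Mon✓ 1849:Tue 1850:Wed 1851:Thu 1852:Sat✓ 1853:Sun✓ 1854:Mon✓
Years with five Mondays: 1836, 1837, 1841, 1842, 1843, 1847, 1848, 1852, 1853, 1854 → 10.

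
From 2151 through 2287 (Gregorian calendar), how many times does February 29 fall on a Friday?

5

Leap years in 2151–2287: 33 of them.
Feb 29 weekday advances by 5 (mod 7) from one leap year to the next four years later (or differs when a century non-leap intervenes).
Leap-day weekdays: 2152:Tue 2156:Sun 2160:Fri✓ 2164:Wed 2168:Mon 2172:Sat 2176:Thu 2180:Tue 2184:Sun 2188:Fri✓ 2192:Wed 2196:Mon 2204:Wed …(7 more)… 2236:Mon 2240:Sat 2244:Thu 2248:Tue 2252:Sun 2256:Fri✓ 2260:Wed 2264:Mon 2268:Sat 2272:Thu 2276:Tue 2280:Sun 2284:Fri✓
Friday: 2160, 2188, 2228, 2256, 2284 → 5.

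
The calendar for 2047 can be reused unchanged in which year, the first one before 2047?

Two years share a calendar iff Jan 1 falls on the same weekday and both are leap or both are common. 2047: Jan 1 is Tuesday, common year.
2046: Jan 1 Monday, common
2045: Jan 1 Sunday, common
2044: Jan 1 Friday, leap
2043: Jan 1 Thursday, common
2042: Jan 1 Wednesday, common
2041: Jan 1 Tuesday, common
2041 matches on both conditions.

2041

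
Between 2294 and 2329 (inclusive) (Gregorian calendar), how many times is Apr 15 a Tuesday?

4

Track Apr 15's weekday year by year (advancing +1, or +2 across a Feb 29):
  2294: Sun  2295: Mon (+1)  2296: Wed (+2)  2297: Thu (+1)  2298: Fri (+1)
  2299: Sat (+1)  2300: Sun (+1)  2301: Mon (+1)  2302: Tue (+1) ✓  2303: Wed (+1)
  2304: Fri (+2)  2305: Sat (+1)  2306: Sun (+1)  2307: Mon (+1)  … (8 more years) …
  2316: Sat (+2)  2317: Sun (+1)  2318: Mon (+1)  2319: Tue (+1) ✓  2320: Thu (+2)
  2321: Fri (+1)  2322: Sat (+1)  2323: Sun (+1)  2324: Tue (+2) ✓  2325: Wed (+1)
  2326: Thu (+1)  2327: Fri (+1)  2328: Sun (+2)  2329: Mon (+1)
Tuesday years: 2302, 2313, 2319, 2324 — 4 in total.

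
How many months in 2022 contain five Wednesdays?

4

A month of length L has five Wednesdays iff its first Wednesday is on day ≤ L−28 (so day 1–3 in a 31-day month, 1–2 in a 30-day month, day 1 in a leap February).
Checking each month of 2022: Jan starts Sat (31d); Feb starts Tue (28d); Mar starts Tue (31d) ✓; Apr starts Fri (30d); May starts Sun (31d); Jun starts Wed (30d) ✓; Jul starts Fri (31d); Aug starts Mon (31d) ✓; Sep starts Thu (30d); Oct starts Sat (31d); Nov starts Tue (30d) ✓; Dec starts Thu (31d).
Five-Wednesday months: March, June, August, November → 4.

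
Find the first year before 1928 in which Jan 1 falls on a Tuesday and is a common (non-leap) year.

Jan 1 advances by 2 weekdays after a leap year and by 1 after a common year.
1928: Jan 1 is Sunday (leap).
1927: Saturday
1926: Friday
1925: Thursday
1924: Tuesday (leap)
1923: Monday
1922: Sunday
1921: Saturday
1920: Thursday (leap)
1919: Wednesday
1918: Tuesday
1918 begins on a Tuesday and is a common year.

1918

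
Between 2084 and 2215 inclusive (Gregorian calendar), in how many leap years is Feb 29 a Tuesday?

Leap years in 2084–2215: 31 of them.
Feb 29 weekday advances by 5 (mod 7) from one leap year to the next four years later (or differs when a century non-leap intervenes).
Leap-day weekdays: 2084:Tue✓ 2088:Sun 2092:Fri 2096:Wed 2104:Fri 2108:Wed 2112:Mon 2116:Sat 2120:Thu 2124:Tue✓ 2128:Sun 2132:Fri 2136:Wed …(5 more)… 2160:Fri 2164:Wed 2168:Mon 2172:Sat 2176:Thu 2180:Tue✓ 2184:Sun 2188:Fri 2192:Wed 2196:Mon 2204:Wed 2208:Mon 2212:Sat
Tuesday: 2084, 2124, 2152, 2180 → 4.

4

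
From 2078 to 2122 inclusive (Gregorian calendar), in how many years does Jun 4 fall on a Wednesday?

7

Track Jun 4's weekday year by year (advancing +1, or +2 across a Feb 29):
  2078: Sat  2079: Sun (+1)  2080: Tue (+2)  2081: Wed (+1) ✓  2082: Thu (+1)
  2083: Fri (+1)  2084: Sun (+2)  2085: Mon (+1)  2086: Tue (+1)  2087: Wed (+1) ✓
  2088: Fri (+2)  2089: Sat (+1)  2090: Sun (+1)  2091: Mon (+1)  … (17 more years) …
  2109: Tue (+1)  2110: Wed (+1) ✓  2111: Thu (+1)  2112: Sat (+2)  2113: Sun (+1)
  2114: Mon (+1)  2115: Tue (+1)  2116: Thu (+2)  2117: Fri (+1)  2118: Sat (+1)
  2119: Sun (+1)  2120: Tue (+2)  2121: Wed (+1) ✓  2122: Thu (+1)
Wednesday years: 2081, 2087, 2092, 2098, 2104, 2110, 2121 — 7 in total.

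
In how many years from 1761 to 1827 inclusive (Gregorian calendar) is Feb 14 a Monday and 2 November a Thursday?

2

Check each year's weekday for Feb 14 and 2 November:
  1761: Sat/Mon  1762: Sun/Tue  1763: Mon/Wed  1764: Tue/Fri  1765: Thu/Sat  1766: Fri/Sun  1767: Sat/Mon  1768: Sun/Wed  1769: Tue/Thu  1770: Wed/Fri  1771: Thu/Sat  1772: Fri/Mon  1773: Sun/Tue  1774: Mon/Wed  …(39 more)…  1814: Mon/Wed  1815: Tue/Thu  1816: Wed/Sat  1817: Fri/Sun  1818: Sat/Mon  1819: Sun/Tue  1820: Mon/Thu ✓  1821: Wed/Fri  1822: Thu/Sat  1823: Fri/Sun  1824: Sat/Tue  1825: Mon/Wed  1826: Tue/Thu  1827: Wed/Fri
Both conditions hold in: 1780, 1820 — 2.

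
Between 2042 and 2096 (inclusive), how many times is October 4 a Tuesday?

8

Track October 4's weekday year by year (advancing +1, or +2 across a Feb 29):
  2042: Sat  2043: Sun (+1)  2044: Tue (+2) ✓  2045: Wed (+1)  2046: Thu (+1)
  2047: Fri (+1)  2048: Sun (+2)  2049: Mon (+1)  2050: Tue (+1) ✓  2051: Wed (+1)
  2052: Fri (+2)  2053: Sat (+1)  2054: Sun (+1)  2055: Mon (+1)  … (27 more years) …
  2083: Mon (+1)  2084: Wed (+2)  2085: Thu (+1)  2086: Fri (+1)  2087: Sat (+1)
  2088: Mon (+2)  2089: Tue (+1) ✓  2090: Wed (+1)  2091: Thu (+1)  2092: Sat (+2)
  2093: Sun (+1)  2094: Mon (+1)  2095: Tue (+1) ✓  2096: Thu (+2)
Tuesday years: 2044, 2050, 2061, 2067, 2072, 2078, 2089, 2095 — 8 in total.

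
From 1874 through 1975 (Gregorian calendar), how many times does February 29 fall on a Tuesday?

Leap years in 1874–1975: 24 of them.
Feb 29 weekday advances by 5 (mod 7) from one leap year to the next four years later (or differs when a century non-leap intervenes).
Leap-day weekdays: 1876:Tue✓ 1880:Sun 1884:Fri 1888:Wed 1892:Mon 1896:Sat 1904:Mon 1908:Sat 1912:Thu 1916:Tue✓ 1920:Sun 1924:Fri 1928:Wed 1932:Mon 1936:Sat 1940:Thu 1944:Tue✓ 1948:Sun 1952:Fri 1956:Wed 1960:Mon 1964:Sat 1968:Thu 1972:Tue✓
Tuesday: 1876, 1916, 1944, 1972 → 4.

4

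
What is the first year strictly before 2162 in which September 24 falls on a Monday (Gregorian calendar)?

From one year to the next, a fixed date's weekday advances by 1, or by 2 when a Feb 29 lies between the two dates.
2162: September 24 is Friday.
2161: Thursday (−1)
2160: Wednesday (−1)
2159: Monday (−2)
September 24 falls on a Monday in 2159.

2159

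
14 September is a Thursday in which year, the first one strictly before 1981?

1978

From one year to the next, a fixed date's weekday advances by 1, or by 2 when a Feb 29 lies between the two dates.
1981: September 14 is Monday.
1980: Sunday (−1)
1979: Friday (−2)
1978: Thursday (−1)
14 September falls on a Thursday in 1978.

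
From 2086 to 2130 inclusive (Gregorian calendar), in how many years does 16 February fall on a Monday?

Track 16 February's weekday year by year (advancing +1, or +2 across a Feb 29):
  2086: Sat  2087: Sun (+1)  2088: Mon (+1) ✓  2089: Wed (+2)  2090: Thu (+1)
  2091: Fri (+1)  2092: Sat (+1)  2093: Mon (+2) ✓  2094: Tue (+1)  2095: Wed (+1)
  2096: Thu (+1)  2097: Sat (+2)  2098: Sun (+1)  2099: Mon (+1) ✓  … (17 more years) …
  2117: Tue (+2)  2118: Wed (+1)  2119: Thu (+1)  2120: Fri (+1)  2121: Sun (+2)
  2122: Mon (+1) ✓  2123: Tue (+1)  2124: Wed (+1)  2125: Fri (+2)  2126: Sat (+1)
  2127: Sun (+1)  2128: Mon (+1) ✓  2129: Wed (+2)  2130: Thu (+1)
Monday years: 2088, 2093, 2099, 2105, 2111, 2122, 2128 — 7 in total.

7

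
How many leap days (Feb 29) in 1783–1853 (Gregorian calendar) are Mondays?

Leap years in 1783–1853: 17 of them.
Feb 29 weekday advances by 5 (mod 7) from one leap year to the next four years later (or differs when a century non-leap intervenes).
Leap-day weekdays: 1784:Sun 1788:Fri 1792:Wed 1796:Mon✓ 1804:Wed 1808:Mon✓ 1812:Sat 1816:Thu 1820:Tue 1824:Sun 1828:Fri 1832:Wed 1836:Mon✓ 1840:Sat 1844:Thu 1848:Tue 1852:Sun
Monday: 1796, 1808, 1836 → 3.

3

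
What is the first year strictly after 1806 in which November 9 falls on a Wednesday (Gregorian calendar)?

From one year to the next, a fixed date's weekday advances by 1, or by 2 when a Feb 29 lies between the two dates.
1806: November 9 is Sunday.
1807: Monday (+1)
1808: Wednesday (+2)
November 9 falls on a Wednesday in 1808.

1808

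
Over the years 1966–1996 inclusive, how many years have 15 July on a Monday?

Track 15 July's weekday year by year (advancing +1, or +2 across a Feb 29):
  1966: Fri  1967: Sat (+1)  1968: Mon (+2) ✓  1969: Tue (+1)  1970: Wed (+1)
  1971: Thu (+1)  1972: Sat (+2)  1973: Sun (+1)  1974: Mon (+1) ✓  1975: Tue (+1)
  1976: Thu (+2)  1977: Fri (+1)  1978: Sat (+1)  1979: Sun (+1)  … (3 more years) …
  1983: Fri (+1)  1984: Sun (+2)  1985: Mon (+1) ✓  1986: Tue (+1)  1987: Wed (+1)
  1988: Fri (+2)  1989: Sat (+1)  1990: Sun (+1)  1991: Mon (+1) ✓  1992: Wed (+2)
  1993: Thu (+1)  1994: Fri (+1)  1995: Sat (+1)  1996: Mon (+2) ✓
Monday years: 1968, 1974, 1985, 1991, 1996 — 5 in total.

5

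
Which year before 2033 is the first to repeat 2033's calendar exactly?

Two years share a calendar iff Jan 1 falls on the same weekday and both are leap or both are common. 2033: Jan 1 is Saturday, common year.
2032: Jan 1 Thursday, leap
2031: Jan 1 Wednesday, common
2030: Jan 1 Tuesday, common
2029: Jan 1 Monday, common
2028: Jan 1 Saturday, leap
2027: Jan 1 Friday, common
2026: Jan 1 Thursday, common
2025: Jan 1 Wednesday, common
2024: Jan 1 Monday, leap
2023: Jan 1 Sunday, common
2022: Jan 1 Saturday, common
2022 matches on both conditions.

2022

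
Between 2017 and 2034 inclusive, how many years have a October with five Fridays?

7

October has 31 days; it has five Fridays when Friday falls among the first (month-length − 28) days — i.e. when October 1 is one of Friday/Thursday/Wednesday.
October 1 by year: 2017:Sun 2018:Mon 2019:Tue 2020:Thu✓ 2021:Fri✓ 2022:Sat 2023:Sun 2024:Tue 2025:Wed✓ 2026:Thu✓ 2027:Fri✓ 2028:Sun 2029:Mon 2030:Tue 2031:Wed✓ 2032:Fri✓ 2033:Sat 2034:Sun
Years with five Fridays: 2020, 2021, 2025, 2026, 2027, 2031, 2032 → 7.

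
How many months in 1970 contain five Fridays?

A month of length L has five Fridays iff its first Friday is on day ≤ L−28 (so day 1–3 in a 31-day month, 1–2 in a 30-day month, day 1 in a leap February).
Checking each month of 1970: Jan starts Thu (31d) ✓; Feb starts Sun (28d); Mar starts Sun (31d); Apr starts Wed (30d); May starts Fri (31d) ✓; Jun starts Mon (30d); Jul starts Wed (31d) ✓; Aug starts Sat (31d); Sep starts Tue (30d); Oct starts Thu (31d) ✓; Nov starts Sun (30d); Dec starts Tue (31d).
Five-Friday months: January, May, July, October → 4.

4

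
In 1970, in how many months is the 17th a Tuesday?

3

Check the 17th of each month of 1970: Jan 17: Sat, Feb 17: Tue, Mar 17: Tue, Apr 17: Fri, May 17: Sun, Jun 17: Wed, Jul 17: Fri, Aug 17: Mon, Sep 17: Thu, Oct 17: Sat, Nov 17: Tue, Dec 17: Thu.
Tuesday occurs in February, March, November — 3 months.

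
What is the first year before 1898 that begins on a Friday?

1897

Jan 1 advances by 2 weekdays after a leap year and by 1 after a common year.
1898: Jan 1 is Saturday.
1897: Friday
1897 begins on a Friday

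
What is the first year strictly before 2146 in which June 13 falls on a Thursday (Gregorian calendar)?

From one year to the next, a fixed date's weekday advances by 1, or by 2 when a Feb 29 lies between the two dates.
2146: June 13 is Monday.
2145: Sunday (−1)
2144: Saturday (−1)
2143: Thursday (−2)
June 13 falls on a Thursday in 2143.

2143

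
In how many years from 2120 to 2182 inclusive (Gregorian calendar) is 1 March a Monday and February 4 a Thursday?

Check each year's weekday for 1 March and February 4:
  2120: Fri/Sun  2121: Sat/Tue  2122: Sun/Wed  2123: Mon/Thu ✓  2124: Wed/Fri  2125: Thu/Sun  2126: Fri/Mon  2127: Sat/Tue  2128: Mon/Wed  2129: Tue/Fri  2130: Wed/Sat  2131: Thu/Sun  2132: Sat/Mon  2133: Sun/Wed  …(35 more)…  2169: Wed/Sat  2170: Thu/Sun  2171: Fri/Mon  2172: Sun/Tue  2173: Mon/Thu ✓  2174: Tue/Fri  2175: Wed/Sat  2176: Fri/Sun  2177: Sat/Tue  2178: Sun/Wed  2179: Mon/Thu ✓  2180: Wed/Fri  2181: Thu/Sun  2182: Fri/Mon
Both conditions hold in: 2123, 2134, 2145, 2151, 2162, 2173, 2179 — 7.

7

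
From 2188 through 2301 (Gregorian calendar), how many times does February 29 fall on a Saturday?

4

Leap years in 2188–2301: 27 of them.
Feb 29 weekday advances by 5 (mod 7) from one leap year to the next four years later (or differs when a century non-leap intervenes).
Leap-day weekdays: 2188:Fri 2192:Wed 2196:Mon 2204:Wed 2208:Mon 2212:Sat✓ 2216:Thu 2220:Tue 2224:Sun 2228:Fri 2232:Wed 2236:Mon 2240:Sat✓ 2244:Thu 2248:Tue 2252:Sun 2256:Fri 2260:Wed 2264:Mon 2268:Sat✓ 2272:Thu 2276:Tue 2280:Sun 2284:Fri 2288:Wed 2292:Mon 2296:Sat✓
Saturday: 2212, 2240, 2268, 2296 → 4.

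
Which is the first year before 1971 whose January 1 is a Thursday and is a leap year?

1948

Jan 1 advances by 2 weekdays after a leap year and by 1 after a common year.
1971: Jan 1 is Friday.
1970: Thursday
1969: Wednesday
1968: Monday (leap)
1967: Sunday
1966: Saturday
1965: Friday
1964: Wednesday (leap)
1963: Tuesday
1962: Monday
1961: Sunday
1960: Friday (leap)
1959: Thursday
1958: Wednesday
1957: Tuesday
1956: Sunday (leap)
1955: Saturday
1954: Friday
1953: Thursday
1952: Tuesday (leap)
1951: Monday
1950: Sunday
1949: Saturday
1948: Thursday (leap)
1948 begins on a Thursday and is a leap year.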